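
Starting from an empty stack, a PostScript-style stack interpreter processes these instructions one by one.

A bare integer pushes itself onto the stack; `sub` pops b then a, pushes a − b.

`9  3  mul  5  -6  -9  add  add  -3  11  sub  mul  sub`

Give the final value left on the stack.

-113

9   -> 9
3   -> 9 3
mul -> 27
5   -> 27 5
-6  -> 27 5 -6
-9  -> 27 5 -6 -9
add -> 27 5 -15
add -> 27 -10
-3  -> 27 -10 -3
11  -> 27 -10 -3 11
sub -> 27 -10 -14
mul -> 27 140
sub -> -113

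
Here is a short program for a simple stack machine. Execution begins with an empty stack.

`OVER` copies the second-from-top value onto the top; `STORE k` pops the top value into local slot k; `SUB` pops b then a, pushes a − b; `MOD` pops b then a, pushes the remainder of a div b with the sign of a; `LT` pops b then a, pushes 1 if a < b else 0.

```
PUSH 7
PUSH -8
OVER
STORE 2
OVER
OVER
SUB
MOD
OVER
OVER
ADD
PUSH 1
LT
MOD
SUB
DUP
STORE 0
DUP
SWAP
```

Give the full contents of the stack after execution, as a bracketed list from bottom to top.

PUSH 7  : 7
PUSH -8 : 7 -8
OVER    : 7 -8 7
STORE 2 : 7 -8
OVER    : 7 -8 7
OVER    : 7 -8 7 -8
SUB     : 7 -8 15
MOD     : 7 -8
OVER    : 7 -8 7
OVER    : 7 -8 7 -8
ADD     : 7 -8 -1
PUSH 1  : 7 -8 -1 1
LT      : 7 -8 1
MOD     : 7 0
SUB     : 7
DUP     : 7 7
STORE 0 : 7
DUP     : 7 7
SWAP    : 7 7

[7, 7]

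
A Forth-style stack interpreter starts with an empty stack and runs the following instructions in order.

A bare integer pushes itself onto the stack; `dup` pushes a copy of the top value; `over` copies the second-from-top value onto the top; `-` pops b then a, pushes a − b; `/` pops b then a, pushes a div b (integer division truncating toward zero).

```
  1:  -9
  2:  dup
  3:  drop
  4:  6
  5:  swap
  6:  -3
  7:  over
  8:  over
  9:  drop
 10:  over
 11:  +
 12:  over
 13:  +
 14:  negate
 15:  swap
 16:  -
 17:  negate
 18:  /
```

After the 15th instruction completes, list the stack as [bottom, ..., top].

-9     → [-9]
dup    → [-9, -9]
drop   → [-9]
6      → [-9, 6]
swap   → [6, -9]
-3     → [6, -9, -3]
over   → [6, -9, -3, -9]
over   → [6, -9, -3, -9, -3]
drop   → [6, -9, -3, -9]
over   → [6, -9, -3, -9, -3]
+      → [6, -9, -3, -12]
over   → [6, -9, -3, -12, -3]
+      → [6, -9, -3, -15]
negate → [6, -9, -3, 15]
swap   → [6, -9, 15, -3]

[6, -9, 15, -3]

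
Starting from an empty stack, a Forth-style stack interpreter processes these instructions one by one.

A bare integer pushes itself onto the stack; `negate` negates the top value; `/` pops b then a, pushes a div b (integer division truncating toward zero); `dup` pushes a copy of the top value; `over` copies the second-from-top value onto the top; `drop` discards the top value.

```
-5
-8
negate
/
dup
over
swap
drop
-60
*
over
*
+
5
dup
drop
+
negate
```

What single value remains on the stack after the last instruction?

-5      -5
-8      -5 -8
negate  -5 8
/       0
dup     0 0
over    0 0 0
swap    0 0 0
drop    0 0
-60     0 0 -60
*       0 0
over    0 0 0
*       0 0
+       0
5       0 5
dup     0 5 5
drop    0 5
+       5
negate  -5

-5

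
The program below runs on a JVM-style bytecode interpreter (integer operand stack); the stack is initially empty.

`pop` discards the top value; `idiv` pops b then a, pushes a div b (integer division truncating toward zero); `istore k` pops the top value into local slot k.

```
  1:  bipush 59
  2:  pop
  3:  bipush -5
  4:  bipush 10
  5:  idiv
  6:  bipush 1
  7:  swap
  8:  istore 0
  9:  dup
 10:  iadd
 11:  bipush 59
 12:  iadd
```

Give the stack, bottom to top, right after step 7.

bipush 59  [59]
pop        []
bipush -5  [-5]
bipush 10  [-5, 10]
idiv       [0]
bipush 1   [0, 1]
swap       [1, 0]

[1, 0]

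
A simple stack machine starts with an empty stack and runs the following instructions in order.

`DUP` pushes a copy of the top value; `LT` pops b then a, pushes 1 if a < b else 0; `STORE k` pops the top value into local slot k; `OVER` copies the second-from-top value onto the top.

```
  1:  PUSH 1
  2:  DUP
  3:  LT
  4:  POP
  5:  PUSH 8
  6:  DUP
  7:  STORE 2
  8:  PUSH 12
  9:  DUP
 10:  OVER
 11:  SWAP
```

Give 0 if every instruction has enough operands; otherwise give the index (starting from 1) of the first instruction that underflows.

0

PUSH 1  → [1]
DUP     → [1, 1]
LT      → [0]
POP     → []
PUSH 8  → [8]
DUP     → [8, 8]
STORE 2 → [8]
PUSH 12 → [8, 12]
DUP     → [8, 12, 12]
OVER    → [8, 12, 12, 12]
SWAP    → [8, 12, 12, 12]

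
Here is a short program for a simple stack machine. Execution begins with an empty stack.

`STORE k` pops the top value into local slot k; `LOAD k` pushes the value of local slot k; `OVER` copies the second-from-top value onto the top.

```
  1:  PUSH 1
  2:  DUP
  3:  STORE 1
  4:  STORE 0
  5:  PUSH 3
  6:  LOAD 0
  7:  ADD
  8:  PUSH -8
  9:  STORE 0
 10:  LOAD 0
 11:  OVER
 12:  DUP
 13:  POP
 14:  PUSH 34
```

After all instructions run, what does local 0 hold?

PUSH 1   1
DUP      1 1
STORE 1  1
STORE 0  (empty)
PUSH 3   3
LOAD 0   3 1
ADD      4
PUSH -8  4 -8
STORE 0  4
LOAD 0   4 -8
OVER     4 -8 4
DUP      4 -8 4 4
POP      4 -8 4
PUSH 34  4 -8 4 34

-8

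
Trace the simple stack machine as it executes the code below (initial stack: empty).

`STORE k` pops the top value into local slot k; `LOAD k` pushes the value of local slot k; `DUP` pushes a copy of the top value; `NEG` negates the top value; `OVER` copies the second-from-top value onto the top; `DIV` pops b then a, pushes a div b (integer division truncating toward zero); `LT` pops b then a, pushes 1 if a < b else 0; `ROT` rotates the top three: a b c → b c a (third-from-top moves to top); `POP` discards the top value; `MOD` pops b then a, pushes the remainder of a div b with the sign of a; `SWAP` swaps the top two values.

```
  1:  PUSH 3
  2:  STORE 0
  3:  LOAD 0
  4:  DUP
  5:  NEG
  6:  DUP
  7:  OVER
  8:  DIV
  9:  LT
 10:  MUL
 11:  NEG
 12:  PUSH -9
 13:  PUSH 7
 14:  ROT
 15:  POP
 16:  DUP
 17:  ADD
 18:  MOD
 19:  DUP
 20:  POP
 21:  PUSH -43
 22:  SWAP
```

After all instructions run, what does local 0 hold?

PUSH 3   -> [3]
STORE 0  -> []
LOAD 0   -> [3]
DUP      -> [3, 3]
NEG      -> [3, -3]
DUP      -> [3, -3, -3]
OVER     -> [3, -3, -3, -3]
DIV      -> [3, -3, 1]
LT       -> [3, 1]
MUL      -> [3]
NEG      -> [-3]
PUSH -9  -> [-3, -9]
PUSH 7   -> [-3, -9, 7]
ROT      -> [-9, 7, -3]
POP      -> [-9, 7]
DUP      -> [-9, 7, 7]
ADD      -> [-9, 14]
MOD      -> [-9]
DUP      -> [-9, -9]
POP      -> [-9]
PUSH -43 -> [-9, -43]
SWAP     -> [-43, -9]

3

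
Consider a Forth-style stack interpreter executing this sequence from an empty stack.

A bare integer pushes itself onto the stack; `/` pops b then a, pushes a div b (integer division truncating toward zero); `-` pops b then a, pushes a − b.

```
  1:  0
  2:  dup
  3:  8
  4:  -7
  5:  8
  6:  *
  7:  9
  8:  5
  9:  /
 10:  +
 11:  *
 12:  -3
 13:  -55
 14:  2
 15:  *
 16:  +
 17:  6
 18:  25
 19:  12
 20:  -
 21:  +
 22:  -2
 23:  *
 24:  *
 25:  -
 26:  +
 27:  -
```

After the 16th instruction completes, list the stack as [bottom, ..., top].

0   → 0
dup → 0 0
8   → 0 0 8
-7  → 0 0 8 -7
8   → 0 0 8 -7 8
*   → 0 0 8 -56
9   → 0 0 8 -56 9
5   → 0 0 8 -56 9 5
/   → 0 0 8 -56 1
+   → 0 0 8 -55
*   → 0 0 -440
-3  → 0 0 -440 -3
-55 → 0 0 -440 -3 -55
2   → 0 0 -440 -3 -55 2
*   → 0 0 -440 -3 -110
+   → 0 0 -440 -113

[0, 0, -440, -113]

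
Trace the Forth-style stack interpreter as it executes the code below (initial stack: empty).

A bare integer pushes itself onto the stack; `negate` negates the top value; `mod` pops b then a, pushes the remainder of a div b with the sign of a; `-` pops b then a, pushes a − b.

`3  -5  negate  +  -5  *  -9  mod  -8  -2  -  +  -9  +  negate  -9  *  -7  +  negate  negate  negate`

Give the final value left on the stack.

178

3      -> [3]
-5     -> [3, -5]
negate -> [3, 5]
+      -> [8]
-5     -> [8, -5]
*      -> [-40]
-9     -> [-40, -9]
mod    -> [-4]
-8     -> [-4, -8]
-2     -> [-4, -8, -2]
-      -> [-4, -6]
+      -> [-10]
-9     -> [-10, -9]
+      -> [-19]
negate -> [19]
-9     -> [19, -9]
*      -> [-171]
-7     -> [-171, -7]
+      -> [-178]
negate -> [178]
negate -> [-178]
negate -> [178]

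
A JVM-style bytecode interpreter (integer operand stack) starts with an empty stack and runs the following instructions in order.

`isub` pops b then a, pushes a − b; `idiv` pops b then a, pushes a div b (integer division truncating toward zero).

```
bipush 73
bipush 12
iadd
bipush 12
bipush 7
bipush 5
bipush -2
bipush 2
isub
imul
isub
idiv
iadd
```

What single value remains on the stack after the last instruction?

bipush 73 : 73
bipush 12 : 73 12
iadd      : 85
bipush 12 : 85 12
bipush 7  : 85 12 7
bipush 5  : 85 12 7 5
bipush -2 : 85 12 7 5 -2
bipush 2  : 85 12 7 5 -2 2
isub      : 85 12 7 5 -4
imul      : 85 12 7 -20
isub      : 85 12 27
idiv      : 85 0
iadd      : 85

85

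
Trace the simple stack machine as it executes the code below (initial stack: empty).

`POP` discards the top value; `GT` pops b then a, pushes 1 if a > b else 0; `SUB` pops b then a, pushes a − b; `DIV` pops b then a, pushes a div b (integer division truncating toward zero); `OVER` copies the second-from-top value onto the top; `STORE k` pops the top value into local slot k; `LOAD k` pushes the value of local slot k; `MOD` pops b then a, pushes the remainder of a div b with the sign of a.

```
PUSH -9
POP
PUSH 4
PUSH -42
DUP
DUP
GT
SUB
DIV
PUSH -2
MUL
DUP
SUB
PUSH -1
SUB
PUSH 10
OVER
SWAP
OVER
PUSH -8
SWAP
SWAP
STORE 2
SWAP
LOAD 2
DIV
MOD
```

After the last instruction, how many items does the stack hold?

PUSH -9  : [-9]
POP      : []
PUSH 4   : [4]
PUSH -42 : [4, -42]
DUP      : [4, -42, -42]
DUP      : [4, -42, -42, -42]
GT       : [4, -42, 0]
SUB      : [4, -42]
DIV      : [0]
PUSH -2  : [0, -2]
MUL      : [0]
DUP      : [0, 0]
SUB      : [0]
PUSH -1  : [0, -1]
SUB      : [1]
PUSH 10  : [1, 10]
OVER     : [1, 10, 1]
SWAP     : [1, 1, 10]
OVER     : [1, 1, 10, 1]
PUSH -8  : [1, 1, 10, 1, -8]
SWAP     : [1, 1, 10, -8, 1]
SWAP     : [1, 1, 10, 1, -8]
STORE 2  : [1, 1, 10, 1]
SWAP     : [1, 1, 1, 10]
LOAD 2   : [1, 1, 1, 10, -8]
DIV      : [1, 1, 1, -1]
MOD      : [1, 1, 0]

3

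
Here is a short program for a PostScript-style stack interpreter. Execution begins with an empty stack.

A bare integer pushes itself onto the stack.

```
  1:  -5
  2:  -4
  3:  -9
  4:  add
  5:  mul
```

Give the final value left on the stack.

65

-5  : [-5]
-4  : [-5, -4]
-9  : [-5, -4, -9]
add : [-5, -13]
mul : [65]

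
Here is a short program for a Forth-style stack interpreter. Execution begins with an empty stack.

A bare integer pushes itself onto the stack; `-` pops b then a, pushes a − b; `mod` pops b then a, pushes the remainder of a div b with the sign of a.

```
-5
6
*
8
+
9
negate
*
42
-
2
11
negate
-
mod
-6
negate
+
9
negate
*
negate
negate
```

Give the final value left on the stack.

-5     : [-5]
6      : [-5, 6]
*      : [-30]
8      : [-30, 8]
+      : [-22]
9      : [-22, 9]
negate : [-22, -9]
*      : [198]
42     : [198, 42]
-      : [156]
2      : [156, 2]
11     : [156, 2, 11]
negate : [156, 2, -11]
-      : [156, 13]
mod    : [0]
-6     : [0, -6]
negate : [0, 6]
+      : [6]
9      : [6, 9]
negate : [6, -9]
*      : [-54]
negate : [54]
negate : [-54]

-54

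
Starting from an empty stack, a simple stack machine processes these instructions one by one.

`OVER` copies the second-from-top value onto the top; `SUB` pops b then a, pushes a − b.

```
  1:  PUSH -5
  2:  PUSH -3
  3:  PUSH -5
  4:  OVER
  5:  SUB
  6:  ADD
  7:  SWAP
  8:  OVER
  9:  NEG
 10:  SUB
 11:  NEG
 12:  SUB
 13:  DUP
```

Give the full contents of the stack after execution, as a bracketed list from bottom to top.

PUSH -5  -5
PUSH -3  -5 -3
PUSH -5  -5 -3 -5
OVER     -5 -3 -5 -3
SUB      -5 -3 -2
ADD      -5 -5
SWAP     -5 -5
OVER     -5 -5 -5
NEG      -5 -5 5
SUB      -5 -10
NEG      -5 10
SUB      -15
DUP      -15 -15

[-15, -15]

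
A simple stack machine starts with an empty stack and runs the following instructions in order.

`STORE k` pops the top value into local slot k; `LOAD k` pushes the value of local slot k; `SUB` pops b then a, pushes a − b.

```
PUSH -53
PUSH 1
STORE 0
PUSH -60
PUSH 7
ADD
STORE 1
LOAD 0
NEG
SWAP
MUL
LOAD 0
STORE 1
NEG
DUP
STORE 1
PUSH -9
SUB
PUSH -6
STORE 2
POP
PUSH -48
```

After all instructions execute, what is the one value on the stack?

PUSH -53 : -53
PUSH 1   : -53 1
STORE 0  : -53
PUSH -60 : -53 -60
PUSH 7   : -53 -60 7
ADD      : -53 -53
STORE 1  : -53
LOAD 0   : -53 1
NEG      : -53 -1
SWAP     : -1 -53
MUL      : 53
LOAD 0   : 53 1
STORE 1  : 53
NEG      : -53
DUP      : -53 -53
STORE 1  : -53
PUSH -9  : -53 -9
SUB      : -44
PUSH -6  : -44 -6
STORE 2  : -44
POP      : (empty)
PUSH -48 : -48

-48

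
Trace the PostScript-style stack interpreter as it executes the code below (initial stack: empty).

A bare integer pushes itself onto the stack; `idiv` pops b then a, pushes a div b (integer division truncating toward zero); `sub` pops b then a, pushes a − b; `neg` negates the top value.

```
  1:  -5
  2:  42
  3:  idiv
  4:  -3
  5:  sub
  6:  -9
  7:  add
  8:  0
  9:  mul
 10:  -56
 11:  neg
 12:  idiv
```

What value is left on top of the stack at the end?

0

-5   : -5
42   : -5 42
idiv : 0
-3   : 0 -3
sub  : 3
-9   : 3 -9
add  : -6
0    : -6 0
mul  : 0
-56  : 0 -56
neg  : 0 56
idiv : 0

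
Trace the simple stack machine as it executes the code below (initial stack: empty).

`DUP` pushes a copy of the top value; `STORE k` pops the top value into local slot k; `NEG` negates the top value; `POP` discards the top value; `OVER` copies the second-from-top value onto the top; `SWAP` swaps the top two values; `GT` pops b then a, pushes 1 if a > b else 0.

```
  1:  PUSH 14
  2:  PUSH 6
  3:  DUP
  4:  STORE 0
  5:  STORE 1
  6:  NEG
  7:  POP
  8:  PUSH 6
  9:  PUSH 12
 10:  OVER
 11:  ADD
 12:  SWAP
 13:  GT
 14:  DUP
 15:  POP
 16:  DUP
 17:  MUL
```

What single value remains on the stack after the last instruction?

PUSH 14  [14]
PUSH 6   [14, 6]
DUP      [14, 6, 6]
STORE 0  [14, 6]
STORE 1  [14]
NEG      [-14]
POP      []
PUSH 6   [6]
PUSH 12  [6, 12]
OVER     [6, 12, 6]
ADD      [6, 18]
SWAP     [18, 6]
GT       [1]
DUP      [1, 1]
POP      [1]
DUP      [1, 1]
MUL      [1]

1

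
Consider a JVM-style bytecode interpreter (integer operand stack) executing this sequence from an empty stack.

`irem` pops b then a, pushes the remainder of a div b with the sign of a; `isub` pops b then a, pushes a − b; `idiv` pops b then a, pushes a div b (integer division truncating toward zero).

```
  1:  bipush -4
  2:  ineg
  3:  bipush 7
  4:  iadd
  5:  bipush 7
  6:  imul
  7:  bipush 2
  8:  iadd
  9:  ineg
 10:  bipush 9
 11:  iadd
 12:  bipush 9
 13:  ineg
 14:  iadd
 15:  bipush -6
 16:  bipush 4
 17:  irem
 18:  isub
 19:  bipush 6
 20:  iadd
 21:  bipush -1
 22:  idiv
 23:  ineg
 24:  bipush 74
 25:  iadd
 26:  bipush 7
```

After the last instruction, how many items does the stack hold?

bipush -4 → -4
ineg      → 4
bipush 7  → 4 7
iadd      → 11
bipush 7  → 11 7
imul      → 77
bipush 2  → 77 2
iadd      → 79
ineg      → -79
bipush 9  → -79 9
iadd      → -70
bipush 9  → -70 9
ineg      → -70 -9
iadd      → -79
bipush -6 → -79 -6
bipush 4  → -79 -6 4
irem      → -79 -2
isub      → -77
bipush 6  → -77 6
iadd      → -71
bipush -1 → -71 -1
idiv      → 71
ineg      → -71
bipush 74 → -71 74
iadd      → 3
bipush 7  → 3 7

2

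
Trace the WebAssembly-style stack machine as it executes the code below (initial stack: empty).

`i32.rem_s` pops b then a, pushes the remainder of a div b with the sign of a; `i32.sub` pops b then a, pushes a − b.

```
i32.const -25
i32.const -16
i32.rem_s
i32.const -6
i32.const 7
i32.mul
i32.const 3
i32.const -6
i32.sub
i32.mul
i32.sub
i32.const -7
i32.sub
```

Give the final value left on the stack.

376

i32.const -25 : -25
i32.const -16 : -25 -16
i32.rem_s     : -9
i32.const -6  : -9 -6
i32.const 7   : -9 -6 7
i32.mul       : -9 -42
i32.const 3   : -9 -42 3
i32.const -6  : -9 -42 3 -6
i32.sub       : -9 -42 9
i32.mul       : -9 -378
i32.sub       : 369
i32.const -7  : 369 -7
i32.sub       : 376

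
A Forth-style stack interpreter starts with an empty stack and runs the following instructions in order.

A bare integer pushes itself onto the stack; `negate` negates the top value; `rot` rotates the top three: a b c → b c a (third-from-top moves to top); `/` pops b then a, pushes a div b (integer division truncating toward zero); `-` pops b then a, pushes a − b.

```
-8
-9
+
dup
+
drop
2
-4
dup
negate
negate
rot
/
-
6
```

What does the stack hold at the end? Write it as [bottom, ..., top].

-8     → -8
-9     → -8 -9
+      → -17
dup    → -17 -17
+      → -34
drop   → (empty)
2      → 2
-4     → 2 -4
dup    → 2 -4 -4
negate → 2 -4 4
negate → 2 -4 -4
rot    → -4 -4 2
/      → -4 -2
-      → -2
6      → -2 6

[-2, 6]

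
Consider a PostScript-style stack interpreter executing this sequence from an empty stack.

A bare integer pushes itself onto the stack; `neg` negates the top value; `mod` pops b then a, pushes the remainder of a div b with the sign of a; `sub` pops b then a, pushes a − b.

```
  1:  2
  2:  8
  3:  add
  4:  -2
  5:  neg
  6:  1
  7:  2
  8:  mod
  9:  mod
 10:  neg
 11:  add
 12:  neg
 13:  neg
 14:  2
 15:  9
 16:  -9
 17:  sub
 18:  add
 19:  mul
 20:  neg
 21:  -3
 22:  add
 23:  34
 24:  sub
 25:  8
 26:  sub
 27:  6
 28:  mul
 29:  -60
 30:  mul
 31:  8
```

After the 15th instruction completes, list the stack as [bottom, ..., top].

2    [2]
8    [2, 8]
add  [10]
-2   [10, -2]
neg  [10, 2]
1    [10, 2, 1]
2    [10, 2, 1, 2]
mod  [10, 2, 1]
mod  [10, 0]
neg  [10, 0]
add  [10]
neg  [-10]
neg  [10]
2    [10, 2]
9    [10, 2, 9]

[10, 2, 9]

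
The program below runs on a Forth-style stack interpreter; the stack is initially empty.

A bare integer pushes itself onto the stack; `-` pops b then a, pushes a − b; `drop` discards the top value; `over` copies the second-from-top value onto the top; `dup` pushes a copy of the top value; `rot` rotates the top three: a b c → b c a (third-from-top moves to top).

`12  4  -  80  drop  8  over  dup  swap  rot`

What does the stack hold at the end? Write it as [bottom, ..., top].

12   → 12
4    → 12 4
-    → 8
80   → 8 80
drop → 8
8    → 8 8
over → 8 8 8
dup  → 8 8 8 8
swap → 8 8 8 8
rot  → 8 8 8 8

[8, 8, 8, 8]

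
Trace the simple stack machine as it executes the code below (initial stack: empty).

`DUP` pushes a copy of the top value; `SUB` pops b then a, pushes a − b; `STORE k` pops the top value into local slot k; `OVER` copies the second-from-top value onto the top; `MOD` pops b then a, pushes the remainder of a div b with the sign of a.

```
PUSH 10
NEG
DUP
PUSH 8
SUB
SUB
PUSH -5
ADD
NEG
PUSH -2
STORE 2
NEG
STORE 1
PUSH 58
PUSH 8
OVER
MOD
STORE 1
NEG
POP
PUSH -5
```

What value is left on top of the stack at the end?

PUSH 10 : [10]
NEG     : [-10]
DUP     : [-10, -10]
PUSH 8  : [-10, -10, 8]
SUB     : [-10, -18]
SUB     : [8]
PUSH -5 : [8, -5]
ADD     : [3]
NEG     : [-3]
PUSH -2 : [-3, -2]
STORE 2 : [-3]
NEG     : [3]
STORE 1 : []
PUSH 58 : [58]
PUSH 8  : [58, 8]
OVER    : [58, 8, 58]
MOD     : [58, 8]
STORE 1 : [58]
NEG     : [-58]
POP     : []
PUSH -5 : [-5]

-5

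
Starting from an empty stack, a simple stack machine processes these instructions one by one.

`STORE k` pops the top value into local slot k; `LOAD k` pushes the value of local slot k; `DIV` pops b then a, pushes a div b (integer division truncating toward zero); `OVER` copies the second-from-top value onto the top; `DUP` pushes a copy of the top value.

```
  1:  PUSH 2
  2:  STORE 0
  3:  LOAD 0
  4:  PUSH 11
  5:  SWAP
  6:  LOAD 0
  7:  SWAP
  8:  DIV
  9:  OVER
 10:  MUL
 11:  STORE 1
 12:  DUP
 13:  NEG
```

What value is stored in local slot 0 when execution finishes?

2

PUSH 2  : 2
STORE 0 : (empty)
LOAD 0  : 2
PUSH 11 : 2 11
SWAP    : 11 2
LOAD 0  : 11 2 2
SWAP    : 11 2 2
DIV     : 11 1
OVER    : 11 1 11
MUL     : 11 11
STORE 1 : 11
DUP     : 11 11
NEG     : 11 -11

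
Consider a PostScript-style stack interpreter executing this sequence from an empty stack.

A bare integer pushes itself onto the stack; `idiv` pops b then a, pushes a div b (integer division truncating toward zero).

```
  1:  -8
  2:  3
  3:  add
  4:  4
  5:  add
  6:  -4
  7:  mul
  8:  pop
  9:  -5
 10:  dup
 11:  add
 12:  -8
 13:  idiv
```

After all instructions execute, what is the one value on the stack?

-8   -> [-8]
3    -> [-8, 3]
add  -> [-5]
4    -> [-5, 4]
add  -> [-1]
-4   -> [-1, -4]
mul  -> [4]
pop  -> []
-5   -> [-5]
dup  -> [-5, -5]
add  -> [-10]
-8   -> [-10, -8]
idiv -> [1]

1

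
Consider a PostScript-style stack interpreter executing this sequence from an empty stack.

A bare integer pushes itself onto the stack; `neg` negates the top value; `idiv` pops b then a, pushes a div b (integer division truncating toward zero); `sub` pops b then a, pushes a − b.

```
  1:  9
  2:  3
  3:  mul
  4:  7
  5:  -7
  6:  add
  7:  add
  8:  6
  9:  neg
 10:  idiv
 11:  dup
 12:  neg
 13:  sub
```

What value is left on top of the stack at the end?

-8

9    → 9
3    → 9 3
mul  → 27
7    → 27 7
-7   → 27 7 -7
add  → 27 0
add  → 27
6    → 27 6
neg  → 27 -6
idiv → -4
dup  → -4 -4
neg  → -4 4
sub  → -8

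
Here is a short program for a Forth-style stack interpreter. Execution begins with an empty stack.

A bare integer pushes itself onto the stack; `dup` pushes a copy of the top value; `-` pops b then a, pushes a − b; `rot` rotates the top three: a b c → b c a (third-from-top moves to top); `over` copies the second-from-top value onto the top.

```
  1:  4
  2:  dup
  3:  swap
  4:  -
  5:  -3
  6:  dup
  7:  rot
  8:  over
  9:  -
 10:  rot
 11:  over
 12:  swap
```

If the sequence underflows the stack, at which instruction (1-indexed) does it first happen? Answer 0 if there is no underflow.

0

4    -> 4
dup  -> 4 4
swap -> 4 4
-    -> 0
-3   -> 0 -3
dup  -> 0 -3 -3
rot  -> -3 -3 0
over -> -3 -3 0 -3
-    -> -3 -3 3
rot  -> -3 3 -3
over -> -3 3 -3 3
swap -> -3 3 3 -3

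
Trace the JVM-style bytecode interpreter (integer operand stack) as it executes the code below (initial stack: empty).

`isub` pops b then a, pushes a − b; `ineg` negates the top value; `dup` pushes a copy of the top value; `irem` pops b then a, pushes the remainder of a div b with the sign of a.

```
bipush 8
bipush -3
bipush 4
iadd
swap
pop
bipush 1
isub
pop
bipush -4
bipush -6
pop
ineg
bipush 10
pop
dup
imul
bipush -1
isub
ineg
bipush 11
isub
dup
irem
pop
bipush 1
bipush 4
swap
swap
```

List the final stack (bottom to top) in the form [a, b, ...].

bipush 8  → 8
bipush -3 → 8 -3
bipush 4  → 8 -3 4
iadd      → 8 1
swap      → 1 8
pop       → 1
bipush 1  → 1 1
isub      → 0
pop       → (empty)
bipush -4 → -4
bipush -6 → -4 -6
pop       → -4
ineg      → 4
bipush 10 → 4 10
pop       → 4
dup       → 4 4
imul      → 16
bipush -1 → 16 -1
isub      → 17
ineg      → -17
bipush 11 → -17 11
isub      → -28
dup       → -28 -28
irem      → 0
pop       → (empty)
bipush 1  → 1
bipush 4  → 1 4
swap      → 4 1
swap      → 1 4

[1, 4]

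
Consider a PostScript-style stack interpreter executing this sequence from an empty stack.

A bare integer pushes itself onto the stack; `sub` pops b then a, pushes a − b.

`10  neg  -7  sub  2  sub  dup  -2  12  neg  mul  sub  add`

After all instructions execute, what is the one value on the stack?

-34

10  : [10]
neg : [-10]
-7  : [-10, -7]
sub : [-3]
2   : [-3, 2]
sub : [-5]
dup : [-5, -5]
-2  : [-5, -5, -2]
12  : [-5, -5, -2, 12]
neg : [-5, -5, -2, -12]
mul : [-5, -5, 24]
sub : [-5, -29]
add : [-34]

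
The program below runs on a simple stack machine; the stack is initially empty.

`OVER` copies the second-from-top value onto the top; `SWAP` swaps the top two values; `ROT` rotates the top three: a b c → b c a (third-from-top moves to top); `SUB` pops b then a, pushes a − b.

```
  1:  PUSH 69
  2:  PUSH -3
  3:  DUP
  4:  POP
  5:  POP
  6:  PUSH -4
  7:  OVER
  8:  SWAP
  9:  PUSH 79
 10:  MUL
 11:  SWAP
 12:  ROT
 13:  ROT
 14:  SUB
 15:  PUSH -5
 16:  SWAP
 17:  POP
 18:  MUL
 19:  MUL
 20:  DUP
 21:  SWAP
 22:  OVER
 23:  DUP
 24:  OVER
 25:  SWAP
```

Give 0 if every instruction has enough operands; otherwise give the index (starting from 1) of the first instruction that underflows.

PUSH 69 : [69]
PUSH -3 : [69, -3]
DUP     : [69, -3, -3]
POP     : [69, -3]
POP     : [69]
PUSH -4 : [69, -4]
OVER    : [69, -4, 69]
SWAP    : [69, 69, -4]
PUSH 79 : [69, 69, -4, 79]
MUL     : [69, 69, -316]
SWAP    : [69, -316, 69]
ROT     : [-316, 69, 69]
ROT     : [69, 69, -316]
SUB     : [69, 385]
PUSH -5 : [69, 385, -5]
SWAP    : [69, -5, 385]
POP     : [69, -5]
MUL     : [-345]
MUL  — needs 2 operands, stack has 1 → underflow

19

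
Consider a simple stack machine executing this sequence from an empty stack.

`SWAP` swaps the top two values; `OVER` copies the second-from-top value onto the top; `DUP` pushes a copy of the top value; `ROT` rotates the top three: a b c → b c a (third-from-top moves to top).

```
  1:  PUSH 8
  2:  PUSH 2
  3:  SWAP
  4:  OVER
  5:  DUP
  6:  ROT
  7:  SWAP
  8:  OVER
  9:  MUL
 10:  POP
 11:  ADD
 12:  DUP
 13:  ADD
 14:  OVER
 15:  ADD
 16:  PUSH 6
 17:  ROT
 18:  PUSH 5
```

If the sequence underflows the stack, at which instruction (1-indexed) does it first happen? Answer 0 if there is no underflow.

0

PUSH 8  8
PUSH 2  8 2
SWAP    2 8
OVER    2 8 2
DUP     2 8 2 2
ROT     2 2 2 8
SWAP    2 2 8 2
OVER    2 2 8 2 8
MUL     2 2 8 16
POP     2 2 8
ADD     2 10
DUP     2 10 10
ADD     2 20
OVER    2 20 2
ADD     2 22
PUSH 6  2 22 6
ROT     22 6 2
PUSH 5  22 6 2 5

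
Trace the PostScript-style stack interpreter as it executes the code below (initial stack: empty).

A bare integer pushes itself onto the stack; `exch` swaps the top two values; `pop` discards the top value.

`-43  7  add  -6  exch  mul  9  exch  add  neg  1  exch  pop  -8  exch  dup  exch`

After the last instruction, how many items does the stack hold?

3

-43  → -43
7    → -43 7
add  → -36
-6   → -36 -6
exch → -6 -36
mul  → 216
9    → 216 9
exch → 9 216
add  → 225
neg  → -225
1    → -225 1
exch → 1 -225
pop  → 1
-8   → 1 -8
exch → -8 1
dup  → -8 1 1
exch → -8 1 1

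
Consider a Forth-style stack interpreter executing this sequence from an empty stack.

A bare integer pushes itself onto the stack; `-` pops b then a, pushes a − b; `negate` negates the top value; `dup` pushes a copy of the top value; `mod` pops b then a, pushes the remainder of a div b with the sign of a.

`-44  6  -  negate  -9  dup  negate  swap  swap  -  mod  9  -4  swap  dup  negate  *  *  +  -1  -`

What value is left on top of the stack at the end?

-44    → [-44]
6      → [-44, 6]
-      → [-50]
negate → [50]
-9     → [50, -9]
dup    → [50, -9, -9]
negate → [50, -9, 9]
swap   → [50, 9, -9]
swap   → [50, -9, 9]
-      → [50, -18]
mod    → [14]
9      → [14, 9]
-4     → [14, 9, -4]
swap   → [14, -4, 9]
dup    → [14, -4, 9, 9]
negate → [14, -4, 9, -9]
*      → [14, -4, -81]
*      → [14, 324]
+      → [338]
-1     → [338, -1]
-      → [339]

339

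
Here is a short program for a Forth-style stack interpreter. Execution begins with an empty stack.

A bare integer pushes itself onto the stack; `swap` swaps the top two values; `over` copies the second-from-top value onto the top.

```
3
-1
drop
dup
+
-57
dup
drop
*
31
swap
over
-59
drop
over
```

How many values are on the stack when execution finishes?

3     [3]
-1    [3, -1]
drop  [3]
dup   [3, 3]
+     [6]
-57   [6, -57]
dup   [6, -57, -57]
drop  [6, -57]
*     [-342]
31    [-342, 31]
swap  [31, -342]
over  [31, -342, 31]
-59   [31, -342, 31, -59]
drop  [31, -342, 31]
over  [31, -342, 31, -342]

4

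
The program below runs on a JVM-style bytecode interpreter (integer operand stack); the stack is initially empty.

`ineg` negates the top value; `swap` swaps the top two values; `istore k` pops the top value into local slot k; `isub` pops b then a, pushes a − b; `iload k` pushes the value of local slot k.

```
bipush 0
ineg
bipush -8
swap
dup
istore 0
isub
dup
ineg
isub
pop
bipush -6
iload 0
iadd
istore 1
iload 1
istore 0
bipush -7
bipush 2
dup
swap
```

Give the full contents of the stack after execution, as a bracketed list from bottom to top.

[-7, 2, 2]

bipush 0  -> [0]
ineg      -> [0]
bipush -8 -> [0, -8]
swap      -> [-8, 0]
dup       -> [-8, 0, 0]
istore 0  -> [-8, 0]
isub      -> [-8]
dup       -> [-8, -8]
ineg      -> [-8, 8]
isub      -> [-16]
pop       -> []
bipush -6 -> [-6]
iload 0   -> [-6, 0]
iadd      -> [-6]
istore 1  -> []
iload 1   -> [-6]
istore 0  -> []
bipush -7 -> [-7]
bipush 2  -> [-7, 2]
dup       -> [-7, 2, 2]
swap      -> [-7, 2, 2]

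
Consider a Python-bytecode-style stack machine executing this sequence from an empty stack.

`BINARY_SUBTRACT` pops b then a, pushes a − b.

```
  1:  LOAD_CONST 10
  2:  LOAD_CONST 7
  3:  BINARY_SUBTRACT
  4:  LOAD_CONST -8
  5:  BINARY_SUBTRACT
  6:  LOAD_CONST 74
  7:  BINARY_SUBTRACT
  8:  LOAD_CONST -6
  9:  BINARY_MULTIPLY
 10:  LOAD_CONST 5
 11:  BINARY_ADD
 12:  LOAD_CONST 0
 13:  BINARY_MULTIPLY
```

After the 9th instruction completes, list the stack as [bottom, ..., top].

[378]

LOAD_CONST 10   -> 10
LOAD_CONST 7    -> 10 7
BINARY_SUBTRACT -> 3
LOAD_CONST -8   -> 3 -8
BINARY_SUBTRACT -> 11
LOAD_CONST 74   -> 11 74
BINARY_SUBTRACT -> -63
LOAD_CONST -6   -> -63 -6
BINARY_MULTIPLY -> 378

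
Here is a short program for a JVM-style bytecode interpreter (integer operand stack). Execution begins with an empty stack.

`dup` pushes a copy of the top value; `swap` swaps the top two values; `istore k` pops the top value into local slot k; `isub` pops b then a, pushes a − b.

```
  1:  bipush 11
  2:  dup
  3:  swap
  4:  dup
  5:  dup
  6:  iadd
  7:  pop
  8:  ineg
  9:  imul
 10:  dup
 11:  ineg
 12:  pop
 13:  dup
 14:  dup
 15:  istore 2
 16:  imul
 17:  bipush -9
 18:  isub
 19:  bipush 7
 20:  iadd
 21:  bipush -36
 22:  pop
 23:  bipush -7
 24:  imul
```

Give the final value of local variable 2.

-121

bipush 11  -> [11]
dup        -> [11, 11]
swap       -> [11, 11]
dup        -> [11, 11, 11]
dup        -> [11, 11, 11, 11]
iadd       -> [11, 11, 22]
pop        -> [11, 11]
ineg       -> [11, -11]
imul       -> [-121]
dup        -> [-121, -121]
ineg       -> [-121, 121]
pop        -> [-121]
dup        -> [-121, -121]
dup        -> [-121, -121, -121]
istore 2   -> [-121, -121]
imul       -> [14641]
bipush -9  -> [14641, -9]
isub       -> [14650]
bipush 7   -> [14650, 7]
iadd       -> [14657]
bipush -36 -> [14657, -36]
pop        -> [14657]
bipush -7  -> [14657, -7]
imul       -> [-102599]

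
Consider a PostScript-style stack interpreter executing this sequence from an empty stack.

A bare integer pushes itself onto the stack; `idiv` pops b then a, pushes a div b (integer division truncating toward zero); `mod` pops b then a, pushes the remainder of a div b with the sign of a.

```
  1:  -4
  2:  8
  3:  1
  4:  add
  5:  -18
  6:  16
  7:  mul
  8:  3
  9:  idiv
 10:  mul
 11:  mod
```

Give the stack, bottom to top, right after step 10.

[-4, -864]

-4   -> -4
8    -> -4 8
1    -> -4 8 1
add  -> -4 9
-18  -> -4 9 -18
16   -> -4 9 -18 16
mul  -> -4 9 -288
3    -> -4 9 -288 3
idiv -> -4 9 -96
mul  -> -4 -864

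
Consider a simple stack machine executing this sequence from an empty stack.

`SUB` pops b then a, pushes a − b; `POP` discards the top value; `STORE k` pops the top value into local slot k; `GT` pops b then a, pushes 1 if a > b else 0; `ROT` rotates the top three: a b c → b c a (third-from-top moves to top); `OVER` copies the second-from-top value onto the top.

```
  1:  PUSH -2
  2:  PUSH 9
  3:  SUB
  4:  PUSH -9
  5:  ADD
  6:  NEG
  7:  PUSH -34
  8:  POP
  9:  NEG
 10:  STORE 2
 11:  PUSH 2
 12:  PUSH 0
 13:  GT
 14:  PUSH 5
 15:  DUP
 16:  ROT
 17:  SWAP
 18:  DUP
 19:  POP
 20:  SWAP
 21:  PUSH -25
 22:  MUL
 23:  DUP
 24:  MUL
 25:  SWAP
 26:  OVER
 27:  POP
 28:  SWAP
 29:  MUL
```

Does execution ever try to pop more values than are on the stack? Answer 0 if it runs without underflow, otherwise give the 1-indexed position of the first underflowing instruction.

0

PUSH -2   [-2]
PUSH 9    [-2, 9]
SUB       [-11]
PUSH -9   [-11, -9]
ADD       [-20]
NEG       [20]
PUSH -34  [20, -34]
POP       [20]
NEG       [-20]
STORE 2   []
PUSH 2    [2]
PUSH 0    [2, 0]
GT        [1]
PUSH 5    [1, 5]
DUP       [1, 5, 5]
ROT       [5, 5, 1]
SWAP      [5, 1, 5]
DUP       [5, 1, 5, 5]
POP       [5, 1, 5]
SWAP      [5, 5, 1]
PUSH -25  [5, 5, 1, -25]
MUL       [5, 5, -25]
DUP       [5, 5, -25, -25]
MUL       [5, 5, 625]
SWAP      [5, 625, 5]
OVER      [5, 625, 5, 625]
POP       [5, 625, 5]
SWAP      [5, 5, 625]
MUL       [5, 3125]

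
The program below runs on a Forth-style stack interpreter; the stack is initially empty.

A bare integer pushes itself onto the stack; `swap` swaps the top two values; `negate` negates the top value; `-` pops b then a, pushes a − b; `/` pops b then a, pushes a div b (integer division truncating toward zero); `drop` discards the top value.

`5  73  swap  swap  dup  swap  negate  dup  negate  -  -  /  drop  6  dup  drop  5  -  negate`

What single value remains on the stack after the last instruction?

-1

5      -> 5
73     -> 5 73
swap   -> 73 5
swap   -> 5 73
dup    -> 5 73 73
swap   -> 5 73 73
negate -> 5 73 -73
dup    -> 5 73 -73 -73
negate -> 5 73 -73 73
-      -> 5 73 -146
-      -> 5 219
/      -> 0
drop   -> (empty)
6      -> 6
dup    -> 6 6
drop   -> 6
5      -> 6 5
-      -> 1
negate -> -1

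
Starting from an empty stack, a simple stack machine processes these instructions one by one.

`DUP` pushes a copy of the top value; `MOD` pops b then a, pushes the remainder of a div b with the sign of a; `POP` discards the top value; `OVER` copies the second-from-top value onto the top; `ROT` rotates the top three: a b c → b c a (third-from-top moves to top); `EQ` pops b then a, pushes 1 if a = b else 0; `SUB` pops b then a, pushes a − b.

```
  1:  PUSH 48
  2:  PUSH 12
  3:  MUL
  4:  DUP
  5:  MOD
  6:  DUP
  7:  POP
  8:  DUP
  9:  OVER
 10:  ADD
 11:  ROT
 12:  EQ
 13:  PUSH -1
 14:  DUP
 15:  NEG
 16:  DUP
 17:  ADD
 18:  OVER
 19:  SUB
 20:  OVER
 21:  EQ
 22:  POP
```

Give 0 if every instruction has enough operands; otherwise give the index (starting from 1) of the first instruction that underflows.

PUSH 48 → [48]
PUSH 12 → [48, 12]
MUL     → [576]
DUP     → [576, 576]
MOD     → [0]
DUP     → [0, 0]
POP     → [0]
DUP     → [0, 0]
OVER    → [0, 0, 0]
ADD     → [0, 0]
ROT  — needs 3 operands, stack has 2 → underflow

11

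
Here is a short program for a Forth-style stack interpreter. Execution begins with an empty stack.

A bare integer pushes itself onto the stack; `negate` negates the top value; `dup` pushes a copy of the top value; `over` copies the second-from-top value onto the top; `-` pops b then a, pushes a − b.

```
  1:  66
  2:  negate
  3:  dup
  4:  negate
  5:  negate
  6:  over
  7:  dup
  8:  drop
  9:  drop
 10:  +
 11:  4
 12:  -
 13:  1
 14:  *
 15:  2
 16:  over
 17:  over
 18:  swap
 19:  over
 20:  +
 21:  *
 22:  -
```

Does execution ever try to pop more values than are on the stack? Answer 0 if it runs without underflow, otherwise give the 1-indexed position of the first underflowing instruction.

0

66     → 66
negate → -66
dup    → -66 -66
negate → -66 66
negate → -66 -66
over   → -66 -66 -66
dup    → -66 -66 -66 -66
drop   → -66 -66 -66
drop   → -66 -66
+      → -132
4      → -132 4
-      → -136
1      → -136 1
*      → -136
2      → -136 2
over   → -136 2 -136
over   → -136 2 -136 2
swap   → -136 2 2 -136
over   → -136 2 2 -136 2
+      → -136 2 2 -134
*      → -136 2 -268
-      → -136 270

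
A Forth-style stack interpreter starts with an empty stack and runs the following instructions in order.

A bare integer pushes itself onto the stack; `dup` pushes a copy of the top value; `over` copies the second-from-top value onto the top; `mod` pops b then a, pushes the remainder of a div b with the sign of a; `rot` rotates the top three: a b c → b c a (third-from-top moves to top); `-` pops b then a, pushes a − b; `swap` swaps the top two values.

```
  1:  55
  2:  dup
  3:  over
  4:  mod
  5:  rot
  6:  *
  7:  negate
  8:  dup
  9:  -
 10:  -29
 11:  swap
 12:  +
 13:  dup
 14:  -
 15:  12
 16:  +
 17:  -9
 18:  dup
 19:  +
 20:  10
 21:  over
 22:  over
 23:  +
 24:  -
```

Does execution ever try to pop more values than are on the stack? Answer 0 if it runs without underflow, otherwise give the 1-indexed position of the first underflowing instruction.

55   → [55]
dup  → [55, 55]
over → [55, 55, 55]
mod  → [55, 0]
rot  — needs 3 operands, stack has 2 → underflow

5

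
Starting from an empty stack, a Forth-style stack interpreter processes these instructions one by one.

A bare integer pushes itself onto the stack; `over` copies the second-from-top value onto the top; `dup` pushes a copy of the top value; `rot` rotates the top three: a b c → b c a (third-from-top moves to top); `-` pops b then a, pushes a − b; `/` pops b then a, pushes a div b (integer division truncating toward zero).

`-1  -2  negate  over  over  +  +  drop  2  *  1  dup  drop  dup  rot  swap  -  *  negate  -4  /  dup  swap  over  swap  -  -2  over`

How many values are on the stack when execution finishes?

-1      [-1]
-2      [-1, -2]
negate  [-1, 2]
over    [-1, 2, -1]
over    [-1, 2, -1, 2]
+       [-1, 2, 1]
+       [-1, 3]
drop    [-1]
2       [-1, 2]
*       [-2]
1       [-2, 1]
dup     [-2, 1, 1]
drop    [-2, 1]
dup     [-2, 1, 1]
rot     [1, 1, -2]
swap    [1, -2, 1]
-       [1, -3]
*       [-3]
negate  [3]
-4      [3, -4]
/       [0]
dup     [0, 0]
swap    [0, 0]
over    [0, 0, 0]
swap    [0, 0, 0]
-       [0, 0]
-2      [0, 0, -2]
over    [0, 0, -2, 0]

4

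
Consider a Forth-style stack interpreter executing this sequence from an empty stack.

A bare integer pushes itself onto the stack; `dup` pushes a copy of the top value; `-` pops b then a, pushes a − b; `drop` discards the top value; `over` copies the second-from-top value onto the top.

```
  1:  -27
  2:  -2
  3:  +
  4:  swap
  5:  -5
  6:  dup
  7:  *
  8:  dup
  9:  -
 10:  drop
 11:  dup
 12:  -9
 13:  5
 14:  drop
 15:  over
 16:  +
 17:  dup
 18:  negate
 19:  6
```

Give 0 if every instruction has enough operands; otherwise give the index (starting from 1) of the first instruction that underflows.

-27  [-27]
-2   [-27, -2]
+    [-29]
swap  — needs 2 operands, stack has 1 → underflow

4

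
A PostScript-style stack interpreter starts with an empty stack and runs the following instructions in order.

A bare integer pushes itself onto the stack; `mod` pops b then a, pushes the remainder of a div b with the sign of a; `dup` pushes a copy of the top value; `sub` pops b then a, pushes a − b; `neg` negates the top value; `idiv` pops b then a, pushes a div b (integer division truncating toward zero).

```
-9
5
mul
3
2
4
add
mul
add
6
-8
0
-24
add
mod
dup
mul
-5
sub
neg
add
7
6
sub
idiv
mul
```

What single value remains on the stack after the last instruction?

1701

-9   → [-9]
5    → [-9, 5]
mul  → [-45]
3    → [-45, 3]
2    → [-45, 3, 2]
4    → [-45, 3, 2, 4]
add  → [-45, 3, 6]
mul  → [-45, 18]
add  → [-27]
6    → [-27, 6]
-8   → [-27, 6, -8]
0    → [-27, 6, -8, 0]
-24  → [-27, 6, -8, 0, -24]
add  → [-27, 6, -8, -24]
mod  → [-27, 6, -8]
dup  → [-27, 6, -8, -8]
mul  → [-27, 6, 64]
-5   → [-27, 6, 64, -5]
sub  → [-27, 6, 69]
neg  → [-27, 6, -69]
add  → [-27, -63]
7    → [-27, -63, 7]
6    → [-27, -63, 7, 6]
sub  → [-27, -63, 1]
idiv → [-27, -63]
mul  → [1701]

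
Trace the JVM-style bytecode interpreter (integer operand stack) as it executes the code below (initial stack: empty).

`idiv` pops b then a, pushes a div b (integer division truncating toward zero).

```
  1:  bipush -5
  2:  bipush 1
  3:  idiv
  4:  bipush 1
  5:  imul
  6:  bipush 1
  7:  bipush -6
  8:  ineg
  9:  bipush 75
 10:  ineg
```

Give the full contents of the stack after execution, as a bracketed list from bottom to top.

[-5, 1, 6, -75]

bipush -5 : -5
bipush 1  : -5 1
idiv      : -5
bipush 1  : -5 1
imul      : -5
bipush 1  : -5 1
bipush -6 : -5 1 -6
ineg      : -5 1 6
bipush 75 : -5 1 6 75
ineg      : -5 1 6 -75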